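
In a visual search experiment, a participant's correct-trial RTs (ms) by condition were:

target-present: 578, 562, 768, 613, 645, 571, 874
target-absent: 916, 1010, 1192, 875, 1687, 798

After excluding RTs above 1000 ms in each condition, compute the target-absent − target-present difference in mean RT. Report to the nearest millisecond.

target-absent: exclude 1010, 1192, 1687
M(target-present) = 4611/7 = 658.714
M(target-absent) = 2589/3 = 863.000
Difference = 863.000 − 658.714 = 204.286 ms

204 ms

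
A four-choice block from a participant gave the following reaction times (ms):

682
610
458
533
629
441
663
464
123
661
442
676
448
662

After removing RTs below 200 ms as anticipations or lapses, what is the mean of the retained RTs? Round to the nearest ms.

567 ms

Excluded: 123
Retained (n=13): Σ = 7369
Mean = 7369/13 = 566.8462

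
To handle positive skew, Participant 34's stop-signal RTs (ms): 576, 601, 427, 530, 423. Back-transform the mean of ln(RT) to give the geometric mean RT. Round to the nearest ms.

506 ms

ln(RT): 6.3561, 6.3986, 6.0568, 6.2729, 6.0474
Mean ln(RT) = 31.1317/5 = 6.22635
Geometric mean = exp(6.22635) = 505.90 ms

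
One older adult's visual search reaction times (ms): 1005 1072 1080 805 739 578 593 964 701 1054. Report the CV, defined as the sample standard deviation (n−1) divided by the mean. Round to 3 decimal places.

0.232

n = 10, Σ = 8591, M = 859.1000
Σ(x−M)² = 356572.900; s = √(356572.900/9) = 199.0458
CV = 199.0458 / 859.1000 = 0.23169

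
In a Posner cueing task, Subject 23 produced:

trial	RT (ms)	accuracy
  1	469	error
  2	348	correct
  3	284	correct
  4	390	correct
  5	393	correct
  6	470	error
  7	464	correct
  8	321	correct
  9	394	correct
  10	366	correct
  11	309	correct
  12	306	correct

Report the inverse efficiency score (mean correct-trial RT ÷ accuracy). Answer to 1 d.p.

Correct trials (n=10): 348, 284, 390, 393, 464, 321, 394, 366, 309, 306
Mean correct RT = 3575/10 = 357.5000 ms
Proportion correct = 10/12
IES = 357.5000 / (10/12) = 429.000 ms

429.0 ms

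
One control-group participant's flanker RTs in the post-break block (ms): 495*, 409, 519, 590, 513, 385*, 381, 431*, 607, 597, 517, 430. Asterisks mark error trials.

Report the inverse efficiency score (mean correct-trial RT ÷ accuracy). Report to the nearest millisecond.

Correct trials (n=9): 409, 519, 590, 513, 381, 607, 597, 517, 430
Mean correct RT = 4563/9 = 507.0000 ms
Proportion correct = 9/12
IES = 507.0000 / (9/12) = 676.000 ms

676 ms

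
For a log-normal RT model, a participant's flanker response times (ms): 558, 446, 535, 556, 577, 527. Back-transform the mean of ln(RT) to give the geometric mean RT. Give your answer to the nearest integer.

ln(RT): 6.3244, 6.1003, 6.2823, 6.3208, 6.3578, 6.2672
Mean ln(RT) = 37.6528/6 = 6.27546
Geometric mean = exp(6.27546) = 531.37 ms

531 ms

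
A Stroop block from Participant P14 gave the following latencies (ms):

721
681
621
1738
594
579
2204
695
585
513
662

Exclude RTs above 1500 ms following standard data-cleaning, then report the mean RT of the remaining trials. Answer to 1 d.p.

627.9 ms

Excluded: 1738, 2204
Retained (n=9): Σ = 5651
Mean = 5651/9 = 627.8889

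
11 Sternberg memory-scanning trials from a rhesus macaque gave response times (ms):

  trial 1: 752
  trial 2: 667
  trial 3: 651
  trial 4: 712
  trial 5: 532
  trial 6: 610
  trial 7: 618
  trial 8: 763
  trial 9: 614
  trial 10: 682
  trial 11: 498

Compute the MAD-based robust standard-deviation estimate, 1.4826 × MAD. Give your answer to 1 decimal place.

60.8 ms

Sorted: 498, 532, 610, 614, 618, 651, 667, 682, 712, 752, 763 → median = 651
|x − 651| sorted: 0, 16, 31, 33, 37, 41, 61, 101, 112, 119, 153 → MAD = 41
Robust SD ≈ 1.4826 × 41 = 60.787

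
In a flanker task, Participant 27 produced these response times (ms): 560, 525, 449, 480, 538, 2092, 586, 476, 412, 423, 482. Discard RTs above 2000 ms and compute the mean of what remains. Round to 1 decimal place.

Excluded: 2092
Retained (n=10): Σ = 4931
Mean = 4931/10 = 493.1000

493.1 ms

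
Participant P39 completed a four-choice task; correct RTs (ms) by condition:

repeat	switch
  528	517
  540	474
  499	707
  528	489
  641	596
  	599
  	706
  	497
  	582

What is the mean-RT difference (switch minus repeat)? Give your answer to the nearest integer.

27 ms

M(repeat) = 2736/5 = 547.200
M(switch) = 5167/9 = 574.111
Difference = 574.111 − 547.200 = 26.911 ms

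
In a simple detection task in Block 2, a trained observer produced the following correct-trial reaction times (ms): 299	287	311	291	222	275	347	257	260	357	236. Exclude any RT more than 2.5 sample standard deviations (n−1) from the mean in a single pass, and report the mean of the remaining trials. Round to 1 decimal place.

n = 11, ΣRT = 3142, M = 285.636
Σ(x−M)² = 17814.55; s = √(17814.55/10) = 42.207
Cutoffs: 285.636 ± 2.5·42.207 → [180.1, 391.2]
No RTs fall outside the cutoffs; all 11 retained. Mean = 3142/11 = 285.636

285.6 ms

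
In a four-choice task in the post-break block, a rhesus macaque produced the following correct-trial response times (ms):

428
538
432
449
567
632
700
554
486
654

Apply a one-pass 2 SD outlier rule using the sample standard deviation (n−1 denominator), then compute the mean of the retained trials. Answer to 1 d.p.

n = 10, ΣRT = 5440, M = 544.000
Σ(x−M)² = 83234.00; s = √(83234.00/9) = 96.168
Cutoffs: 544.000 ± 2·96.168 → [351.7, 736.3]
No RTs fall outside the cutoffs; all 10 retained. Mean = 5440/10 = 544.000

544.0 ms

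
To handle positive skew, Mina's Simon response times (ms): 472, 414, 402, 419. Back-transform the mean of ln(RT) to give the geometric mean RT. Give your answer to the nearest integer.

426 ms

ln(RT): 6.1570, 6.0259, 5.9965, 6.0379
Mean ln(RT) = 24.2172/4 = 6.05429
Geometric mean = exp(6.05429) = 425.94 ms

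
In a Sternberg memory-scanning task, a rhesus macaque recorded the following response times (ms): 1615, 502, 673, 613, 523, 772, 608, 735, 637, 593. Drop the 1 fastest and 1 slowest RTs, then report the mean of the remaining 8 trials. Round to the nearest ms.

644 ms

Sorted: 502, 523, 593, 608, 613, 637, 673, 735, 772, 1615
Drop lowest 1 (502) and highest 1 (1615)
Remaining (n=8): Σ = 5154, mean = 5154/8 = 644.250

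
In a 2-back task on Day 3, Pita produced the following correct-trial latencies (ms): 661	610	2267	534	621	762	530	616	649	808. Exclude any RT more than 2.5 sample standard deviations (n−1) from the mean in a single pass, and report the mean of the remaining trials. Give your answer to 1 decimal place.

643.4 ms

n = 10, ΣRT = 8058, M = 805.800
Σ(x−M)² = 2441035.60; s = √(2441035.60/9) = 520.794
Cutoffs: 805.800 ± 2.5·520.794 → [-496.2, 2107.8]
Outside: 2267 → excluded.
Retained (n=9): Σ = 5791, mean = 5791/9 = 643.444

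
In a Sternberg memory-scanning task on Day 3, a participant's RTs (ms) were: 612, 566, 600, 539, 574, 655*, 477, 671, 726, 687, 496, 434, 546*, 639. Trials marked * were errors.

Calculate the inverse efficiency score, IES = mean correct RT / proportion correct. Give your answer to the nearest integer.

Correct trials (n=12): 612, 566, 600, 539, 574, 477, 671, 726, 687, 496, 434, 639
Mean correct RT = 7021/12 = 585.0833 ms
Proportion correct = 12/14
IES = 585.0833 / (12/14) = 682.597 ms

683 ms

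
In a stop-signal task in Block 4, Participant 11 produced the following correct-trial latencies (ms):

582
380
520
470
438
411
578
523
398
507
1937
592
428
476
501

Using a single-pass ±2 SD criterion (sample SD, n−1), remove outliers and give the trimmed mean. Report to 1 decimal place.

486.0 ms

n = 15, ΣRT = 8741, M = 582.733
Σ(x−M)² = 2027776.93; s = √(2027776.93/14) = 380.580
Cutoffs: 582.733 ± 2·380.580 → [-178.4, 1343.9]
Outside: 1937 → excluded.
Retained (n=14): Σ = 6804, mean = 6804/14 = 486.000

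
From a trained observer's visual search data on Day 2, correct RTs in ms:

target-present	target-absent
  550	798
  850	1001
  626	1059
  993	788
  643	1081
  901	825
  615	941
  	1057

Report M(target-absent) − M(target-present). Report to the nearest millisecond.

204 ms

M(target-present) = 5178/7 = 739.714
M(target-absent) = 7550/8 = 943.750
Difference = 943.750 − 739.714 = 204.036 ms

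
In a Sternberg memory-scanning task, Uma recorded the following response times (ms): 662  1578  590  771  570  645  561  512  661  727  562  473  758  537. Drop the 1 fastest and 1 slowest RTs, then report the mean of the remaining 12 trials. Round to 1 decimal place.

629.7 ms

Sorted: 473, 512, 537, 561, 562, 570, 590, 645, 661, 662, 727, 758, 771, 1578
Drop lowest 1 (473) and highest 1 (1578)
Remaining (n=12): Σ = 7556, mean = 7556/12 = 629.667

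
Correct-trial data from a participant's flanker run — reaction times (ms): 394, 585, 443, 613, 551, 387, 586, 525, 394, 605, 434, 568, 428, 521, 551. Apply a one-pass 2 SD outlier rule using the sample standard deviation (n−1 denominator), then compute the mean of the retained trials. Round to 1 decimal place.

505.7 ms

n = 15, ΣRT = 7585, M = 505.667
Σ(x−M)² = 96855.33; s = √(96855.33/14) = 83.176
Cutoffs: 505.667 ± 2·83.176 → [339.3, 672.0]
No RTs fall outside the cutoffs; all 15 retained. Mean = 7585/15 = 505.667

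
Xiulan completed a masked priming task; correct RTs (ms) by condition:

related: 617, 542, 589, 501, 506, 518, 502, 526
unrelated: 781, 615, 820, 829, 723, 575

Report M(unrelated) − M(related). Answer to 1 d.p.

M(related) = 4301/8 = 537.625
M(unrelated) = 4343/6 = 723.833
Difference = 723.833 − 537.625 = 186.208 ms

186.2 ms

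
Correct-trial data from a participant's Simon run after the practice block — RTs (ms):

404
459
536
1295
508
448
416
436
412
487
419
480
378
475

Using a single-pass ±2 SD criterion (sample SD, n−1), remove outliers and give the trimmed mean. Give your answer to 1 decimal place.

n = 14, ΣRT = 7153, M = 510.929
Σ(x−M)² = 686848.93; s = √(686848.93/13) = 229.858
Cutoffs: 510.929 ± 2·229.858 → [51.2, 970.6]
Outside: 1295 → excluded.
Retained (n=13): Σ = 5858, mean = 5858/13 = 450.615

450.6 ms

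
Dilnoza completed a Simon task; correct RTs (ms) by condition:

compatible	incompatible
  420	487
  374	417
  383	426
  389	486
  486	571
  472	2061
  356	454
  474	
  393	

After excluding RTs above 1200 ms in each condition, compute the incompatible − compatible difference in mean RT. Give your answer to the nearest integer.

57 ms

incompatible: exclude 2061
M(compatible) = 3747/9 = 416.333
M(incompatible) = 2841/6 = 473.500
Difference = 473.500 − 416.333 = 57.167 ms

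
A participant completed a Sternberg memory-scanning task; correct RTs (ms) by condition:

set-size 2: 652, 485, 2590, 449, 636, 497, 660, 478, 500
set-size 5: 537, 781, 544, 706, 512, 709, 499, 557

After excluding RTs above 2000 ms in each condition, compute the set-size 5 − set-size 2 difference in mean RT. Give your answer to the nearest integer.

set-size 2: exclude 2590
M(set-size 2) = 4357/8 = 544.625
M(set-size 5) = 4845/8 = 605.625
Difference = 605.625 − 544.625 = 61.000 ms

61 ms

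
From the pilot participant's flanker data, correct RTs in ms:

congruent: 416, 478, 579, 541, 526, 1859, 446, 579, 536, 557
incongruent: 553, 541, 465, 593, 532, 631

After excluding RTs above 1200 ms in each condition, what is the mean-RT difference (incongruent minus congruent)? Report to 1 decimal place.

34.9 ms

congruent: exclude 1859
M(congruent) = 4658/9 = 517.556
M(incongruent) = 3315/6 = 552.500
Difference = 552.500 − 517.556 = 34.944 ms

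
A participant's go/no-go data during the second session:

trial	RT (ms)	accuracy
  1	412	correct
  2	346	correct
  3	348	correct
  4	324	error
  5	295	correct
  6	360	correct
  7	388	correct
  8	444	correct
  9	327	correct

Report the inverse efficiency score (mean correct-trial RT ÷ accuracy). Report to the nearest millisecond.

411 ms

Correct trials (n=8): 412, 346, 348, 295, 360, 388, 444, 327
Mean correct RT = 2920/8 = 365.0000 ms
Proportion correct = 8/9
IES = 365.0000 / (8/9) = 410.625 ms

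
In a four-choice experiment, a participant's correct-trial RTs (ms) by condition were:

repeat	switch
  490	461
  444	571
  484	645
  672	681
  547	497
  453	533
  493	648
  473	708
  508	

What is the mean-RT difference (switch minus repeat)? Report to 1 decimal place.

85.9 ms

M(repeat) = 4564/9 = 507.111
M(switch) = 4744/8 = 593.000
Difference = 593.000 − 507.111 = 85.889 ms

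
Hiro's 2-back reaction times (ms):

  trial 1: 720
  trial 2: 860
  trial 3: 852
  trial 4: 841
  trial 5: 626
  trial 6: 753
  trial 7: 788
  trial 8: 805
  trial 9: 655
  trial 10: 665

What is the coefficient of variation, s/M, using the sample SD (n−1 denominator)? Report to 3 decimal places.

n = 10, Σ = 7565, M = 756.5000
Σ(x−M)² = 67366.500; s = √(67366.500/9) = 86.5169
CV = 86.5169 / 756.5000 = 0.11436

0.114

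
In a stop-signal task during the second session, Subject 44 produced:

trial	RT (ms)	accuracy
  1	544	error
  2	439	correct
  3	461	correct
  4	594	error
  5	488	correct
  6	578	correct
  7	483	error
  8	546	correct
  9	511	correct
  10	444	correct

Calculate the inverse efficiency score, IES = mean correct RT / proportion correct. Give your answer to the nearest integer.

708 ms

Correct trials (n=7): 439, 461, 488, 578, 546, 511, 444
Mean correct RT = 3467/7 = 495.2857 ms
Proportion correct = 7/10
IES = 495.2857 / (7/10) = 707.551 ms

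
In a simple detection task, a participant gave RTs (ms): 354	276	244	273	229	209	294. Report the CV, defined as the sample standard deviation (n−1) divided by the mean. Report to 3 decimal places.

n = 7, Σ = 1879, M = 268.4286
Σ(x−M)² = 13737.714; s = √(13737.714/6) = 47.8500
CV = 47.8500 / 268.4286 = 0.17826

0.178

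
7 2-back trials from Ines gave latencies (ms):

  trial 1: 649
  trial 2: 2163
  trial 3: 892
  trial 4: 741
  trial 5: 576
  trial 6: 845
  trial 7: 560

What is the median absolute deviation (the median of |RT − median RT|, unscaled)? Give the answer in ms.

Sorted: 560, 576, 649, 741, 845, 892, 2163 → median = 741
|x − 741|: 92, 1422, 151, 0, 165, 104, 181
Sorted deviations: 0, 92, 104, 151, 165, 181, 1422 → MAD = 151

151 ms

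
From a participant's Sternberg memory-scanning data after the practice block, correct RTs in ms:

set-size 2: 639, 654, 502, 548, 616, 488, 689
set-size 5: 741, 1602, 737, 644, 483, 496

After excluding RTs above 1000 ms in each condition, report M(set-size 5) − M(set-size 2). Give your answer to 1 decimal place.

set-size 5: exclude 1602
M(set-size 2) = 4136/7 = 590.857
M(set-size 5) = 3101/5 = 620.200
Difference = 620.200 − 590.857 = 29.343 ms

29.3 ms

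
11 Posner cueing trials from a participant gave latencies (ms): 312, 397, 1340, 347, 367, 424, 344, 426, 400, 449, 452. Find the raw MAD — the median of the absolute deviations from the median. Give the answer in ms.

Sorted: 312, 344, 347, 367, 397, 400, 424, 426, 449, 452, 1340 → median = 400
|x − 400|: 88, 3, 940, 53, 33, 24, 56, 26, 0, 49, 52
Sorted deviations: 0, 3, 24, 26, 33, 49, 52, 53, 56, 88, 940 → MAD = 49

49 ms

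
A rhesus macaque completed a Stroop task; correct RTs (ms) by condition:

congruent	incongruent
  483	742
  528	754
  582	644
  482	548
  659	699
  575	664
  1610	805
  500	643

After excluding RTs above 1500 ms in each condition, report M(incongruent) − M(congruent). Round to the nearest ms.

congruent: exclude 1610
M(congruent) = 3809/7 = 544.143
M(incongruent) = 5499/8 = 687.375
Difference = 687.375 − 544.143 = 143.232 ms

143 ms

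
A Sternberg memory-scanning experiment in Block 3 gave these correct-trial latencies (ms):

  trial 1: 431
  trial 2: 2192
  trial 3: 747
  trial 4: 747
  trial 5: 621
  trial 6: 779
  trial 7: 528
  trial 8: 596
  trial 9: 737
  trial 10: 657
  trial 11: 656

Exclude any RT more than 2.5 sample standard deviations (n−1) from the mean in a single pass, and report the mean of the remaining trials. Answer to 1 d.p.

n = 11, ΣRT = 8691, M = 790.091
Σ(x−M)² = 2271598.91; s = √(2271598.91/10) = 476.613
Cutoffs: 790.091 ± 2.5·476.613 → [-401.4, 1981.6]
Outside: 2192 → excluded.
Retained (n=10): Σ = 6499, mean = 6499/10 = 649.900

649.9 ms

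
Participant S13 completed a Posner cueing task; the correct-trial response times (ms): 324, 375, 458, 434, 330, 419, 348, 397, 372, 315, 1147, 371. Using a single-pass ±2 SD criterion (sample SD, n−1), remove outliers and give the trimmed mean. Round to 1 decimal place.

n = 12, ΣRT = 5290, M = 440.833
Σ(x−M)² = 565745.67; s = √(565745.67/11) = 226.785
Cutoffs: 440.833 ± 2·226.785 → [-12.7, 894.4]
Outside: 1147 → excluded.
Retained (n=11): Σ = 4143, mean = 4143/11 = 376.636

376.6 ms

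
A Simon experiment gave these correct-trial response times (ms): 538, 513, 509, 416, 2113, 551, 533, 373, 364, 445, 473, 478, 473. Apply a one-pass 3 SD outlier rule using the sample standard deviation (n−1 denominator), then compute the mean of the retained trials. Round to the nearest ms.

472 ms

n = 13, ΣRT = 7779, M = 598.385
Σ(x−M)² = 2527967.08; s = √(2527967.08/12) = 458.981
Cutoffs: 598.385 ± 3·458.981 → [-778.6, 1975.3]
Outside: 2113 → excluded.
Retained (n=12): Σ = 5666, mean = 5666/12 = 472.167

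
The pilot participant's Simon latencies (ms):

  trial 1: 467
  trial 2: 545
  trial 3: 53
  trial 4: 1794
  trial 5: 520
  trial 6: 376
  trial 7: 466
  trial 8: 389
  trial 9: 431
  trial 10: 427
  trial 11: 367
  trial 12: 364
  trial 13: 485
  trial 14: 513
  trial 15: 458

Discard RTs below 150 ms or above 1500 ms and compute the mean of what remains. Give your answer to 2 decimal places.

446.77 ms

Excluded: 53, 1794
Retained (n=13): Σ = 5808
Mean = 5808/13 = 446.7692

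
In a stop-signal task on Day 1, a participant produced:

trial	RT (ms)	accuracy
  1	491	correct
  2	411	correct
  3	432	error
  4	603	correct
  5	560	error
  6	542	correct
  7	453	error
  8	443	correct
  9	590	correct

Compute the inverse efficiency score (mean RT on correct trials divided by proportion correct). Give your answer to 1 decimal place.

770.0 ms

Correct trials (n=6): 491, 411, 603, 542, 443, 590
Mean correct RT = 3080/6 = 513.3333 ms
Proportion correct = 6/9
IES = 513.3333 / (6/9) = 770.000 ms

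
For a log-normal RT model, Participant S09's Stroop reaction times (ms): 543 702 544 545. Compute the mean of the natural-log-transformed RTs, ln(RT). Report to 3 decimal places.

ln(RT): 6.2971, 6.5539, 6.2989, 6.3008
Σ ln(RT) = 25.4508
Mean = 25.4508/4 = 6.36269

6.363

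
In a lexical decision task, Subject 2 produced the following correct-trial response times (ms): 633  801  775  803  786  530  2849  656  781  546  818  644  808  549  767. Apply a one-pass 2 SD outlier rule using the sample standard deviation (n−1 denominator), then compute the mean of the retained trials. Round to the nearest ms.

n = 15, ΣRT = 12746, M = 849.733
Σ(x−M)² = 4437346.93; s = √(4437346.93/14) = 562.986
Cutoffs: 849.733 ± 2·562.986 → [-276.2, 1975.7]
Outside: 2849 → excluded.
Retained (n=14): Σ = 9897, mean = 9897/14 = 706.929

707 ms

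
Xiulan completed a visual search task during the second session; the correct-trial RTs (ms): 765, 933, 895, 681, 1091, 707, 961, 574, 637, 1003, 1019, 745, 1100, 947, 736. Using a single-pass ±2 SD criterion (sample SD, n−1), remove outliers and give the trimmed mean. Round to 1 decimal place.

n = 15, ΣRT = 12794, M = 852.933
Σ(x−M)² = 404866.93; s = √(404866.93/14) = 170.056
Cutoffs: 852.933 ± 2·170.056 → [512.8, 1193.0]
No RTs fall outside the cutoffs; all 15 retained. Mean = 12794/15 = 852.933

852.9 ms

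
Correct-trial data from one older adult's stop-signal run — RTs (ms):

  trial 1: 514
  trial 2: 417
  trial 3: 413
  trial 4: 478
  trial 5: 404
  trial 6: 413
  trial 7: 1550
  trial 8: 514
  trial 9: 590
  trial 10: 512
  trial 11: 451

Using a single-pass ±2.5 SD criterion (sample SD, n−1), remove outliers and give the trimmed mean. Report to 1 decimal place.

n = 11, ΣRT = 6256, M = 568.727
Σ(x−M)² = 1093306.18; s = √(1093306.18/10) = 330.652
Cutoffs: 568.727 ± 2.5·330.652 → [-257.9, 1395.4]
Outside: 1550 → excluded.
Retained (n=10): Σ = 4706, mean = 4706/10 = 470.600

470.6 ms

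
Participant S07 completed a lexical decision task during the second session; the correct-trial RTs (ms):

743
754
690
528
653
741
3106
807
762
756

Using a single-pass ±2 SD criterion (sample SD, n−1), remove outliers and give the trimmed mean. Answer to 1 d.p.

714.9 ms

n = 10, ΣRT = 9540, M = 954.000
Σ(x−M)² = 5200444.00; s = √(5200444.00/9) = 760.149
Cutoffs: 954.000 ± 2·760.149 → [-566.3, 2474.3]
Outside: 3106 → excluded.
Retained (n=9): Σ = 6434, mean = 6434/9 = 714.889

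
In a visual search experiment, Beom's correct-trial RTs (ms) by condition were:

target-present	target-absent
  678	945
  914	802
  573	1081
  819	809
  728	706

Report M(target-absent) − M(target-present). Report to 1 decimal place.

126.2 ms

M(target-present) = 3712/5 = 742.400
M(target-absent) = 4343/5 = 868.600
Difference = 868.600 − 742.400 = 126.200 ms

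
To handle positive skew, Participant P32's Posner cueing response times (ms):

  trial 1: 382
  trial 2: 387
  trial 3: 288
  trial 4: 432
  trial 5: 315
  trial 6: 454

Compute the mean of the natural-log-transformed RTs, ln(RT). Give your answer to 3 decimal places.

ln(RT): 5.9454, 5.9584, 5.6630, 6.0684, 5.7526, 6.1181
Σ ln(RT) = 35.5059
Mean = 35.5059/6 = 5.91765

5.918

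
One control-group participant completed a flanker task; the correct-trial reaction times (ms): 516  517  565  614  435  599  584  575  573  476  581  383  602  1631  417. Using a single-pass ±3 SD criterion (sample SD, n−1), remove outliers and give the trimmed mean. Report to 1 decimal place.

n = 15, ΣRT = 9068, M = 604.533
Σ(x−M)² = 1203173.73; s = √(1203173.73/14) = 293.157
Cutoffs: 604.533 ± 3·293.157 → [-274.9, 1484.0]
Outside: 1631 → excluded.
Retained (n=14): Σ = 7437, mean = 7437/14 = 531.214

531.2 ms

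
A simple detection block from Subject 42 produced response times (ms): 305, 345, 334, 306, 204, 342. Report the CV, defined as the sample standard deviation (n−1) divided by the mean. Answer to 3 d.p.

0.173

n = 6, Σ = 1836, M = 306.0000
Σ(x−M)² = 14006.000; s = √(14006.000/5) = 52.9264
CV = 52.9264 / 306.0000 = 0.17296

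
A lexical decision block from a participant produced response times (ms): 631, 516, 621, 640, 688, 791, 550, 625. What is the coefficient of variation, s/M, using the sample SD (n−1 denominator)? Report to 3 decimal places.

0.132

n = 8, Σ = 5062, M = 632.7500
Σ(x−M)² = 48827.500; s = √(48827.500/7) = 83.5186
CV = 83.5186 / 632.7500 = 0.13199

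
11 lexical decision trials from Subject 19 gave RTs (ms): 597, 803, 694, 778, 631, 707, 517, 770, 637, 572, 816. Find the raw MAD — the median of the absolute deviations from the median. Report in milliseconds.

84 ms

Sorted: 517, 572, 597, 631, 637, 694, 707, 770, 778, 803, 816 → median = 694
|x − 694|: 97, 109, 0, 84, 63, 13, 177, 76, 57, 122, 122
Sorted deviations: 0, 13, 57, 63, 76, 84, 97, 109, 122, 122, 177 → MAD = 84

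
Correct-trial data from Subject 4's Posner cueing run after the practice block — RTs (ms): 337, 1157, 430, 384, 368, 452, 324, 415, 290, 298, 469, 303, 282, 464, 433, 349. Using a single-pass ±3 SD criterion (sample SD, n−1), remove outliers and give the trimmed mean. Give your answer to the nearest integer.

n = 16, ΣRT = 6755, M = 422.188
Σ(x−M)² = 638410.44; s = √(638410.44/15) = 206.302
Cutoffs: 422.188 ± 3·206.302 → [-196.7, 1041.1]
Outside: 1157 → excluded.
Retained (n=15): Σ = 5598, mean = 5598/15 = 373.200

373 ms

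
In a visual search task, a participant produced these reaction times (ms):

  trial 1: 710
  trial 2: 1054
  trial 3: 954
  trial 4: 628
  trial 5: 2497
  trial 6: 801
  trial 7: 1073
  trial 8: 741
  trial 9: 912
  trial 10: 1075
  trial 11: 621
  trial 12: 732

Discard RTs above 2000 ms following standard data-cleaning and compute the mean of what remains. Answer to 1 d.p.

Excluded: 2497
Retained (n=11): Σ = 9301
Mean = 9301/11 = 845.5455

845.5 ms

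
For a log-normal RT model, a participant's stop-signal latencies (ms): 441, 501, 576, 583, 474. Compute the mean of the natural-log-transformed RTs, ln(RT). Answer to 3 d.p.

6.238

ln(RT): 6.0890, 6.2166, 6.3561, 6.3682, 6.1612
Σ ln(RT) = 31.1912
Mean = 31.1912/5 = 6.23823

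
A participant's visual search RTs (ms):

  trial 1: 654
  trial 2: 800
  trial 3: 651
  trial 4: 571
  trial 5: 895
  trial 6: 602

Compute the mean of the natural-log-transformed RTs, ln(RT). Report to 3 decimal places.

6.532

ln(RT): 6.4831, 6.6846, 6.4785, 6.3474, 6.7968, 6.4003
Σ ln(RT) = 39.1907
Mean = 39.1907/6 = 6.53178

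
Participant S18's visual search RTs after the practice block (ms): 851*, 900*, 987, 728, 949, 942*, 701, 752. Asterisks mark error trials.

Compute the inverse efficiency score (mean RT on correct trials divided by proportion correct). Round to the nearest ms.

Correct trials (n=5): 987, 728, 949, 701, 752
Mean correct RT = 4117/5 = 823.4000 ms
Proportion correct = 5/8
IES = 823.4000 / (5/8) = 1317.440 ms

1317 ms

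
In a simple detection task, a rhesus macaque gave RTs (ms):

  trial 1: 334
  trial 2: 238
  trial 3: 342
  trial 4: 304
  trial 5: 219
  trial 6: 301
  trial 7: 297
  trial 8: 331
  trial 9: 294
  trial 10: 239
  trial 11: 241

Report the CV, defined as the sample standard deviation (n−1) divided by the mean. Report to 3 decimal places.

n = 11, Σ = 3140, M = 285.4545
Σ(x−M)² = 19222.727; s = √(19222.727/10) = 43.8437
CV = 43.8437 / 285.4545 = 0.15359

0.154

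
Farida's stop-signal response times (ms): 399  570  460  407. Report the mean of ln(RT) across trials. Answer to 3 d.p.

6.119

ln(RT): 5.9890, 6.3456, 6.1312, 6.0088
Σ ln(RT) = 24.4746
Mean = 24.4746/4 = 6.11866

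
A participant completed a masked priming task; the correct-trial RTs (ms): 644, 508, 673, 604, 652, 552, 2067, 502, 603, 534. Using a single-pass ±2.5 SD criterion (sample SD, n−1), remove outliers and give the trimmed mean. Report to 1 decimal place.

585.8 ms

n = 10, ΣRT = 7339, M = 733.900
Σ(x−M)² = 2007518.90; s = √(2007518.90/9) = 472.290
Cutoffs: 733.900 ± 2.5·472.290 → [-446.8, 1914.6]
Outside: 2067 → excluded.
Retained (n=9): Σ = 5272, mean = 5272/9 = 585.778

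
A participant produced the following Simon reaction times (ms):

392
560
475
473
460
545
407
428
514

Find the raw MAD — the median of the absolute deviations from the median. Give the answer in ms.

Sorted: 392, 407, 428, 460, 473, 475, 514, 545, 560 → median = 473
|x − 473|: 81, 87, 2, 0, 13, 72, 66, 45, 41
Sorted deviations: 0, 2, 13, 41, 45, 66, 72, 81, 87 → MAD = 45

45 ms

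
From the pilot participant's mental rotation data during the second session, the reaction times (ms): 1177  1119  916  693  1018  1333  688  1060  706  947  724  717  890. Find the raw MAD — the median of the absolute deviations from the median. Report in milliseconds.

199 ms

Sorted: 688, 693, 706, 717, 724, 890, 916, 947, 1018, 1060, 1119, 1177, 1333 → median = 916
|x − 916|: 261, 203, 0, 223, 102, 417, 228, 144, 210, 31, 192, 199, 26
Sorted deviations: 0, 26, 31, 102, 144, 192, 199, 203, 210, 223, 228, 261, 417 → MAD = 199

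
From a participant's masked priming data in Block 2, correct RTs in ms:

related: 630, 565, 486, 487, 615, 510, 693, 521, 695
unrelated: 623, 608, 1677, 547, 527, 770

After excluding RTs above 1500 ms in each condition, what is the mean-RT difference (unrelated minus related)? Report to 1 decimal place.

unrelated: exclude 1677
M(related) = 5202/9 = 578.000
M(unrelated) = 3075/5 = 615.000
Difference = 615.000 − 578.000 = 37.000 ms

37.0 ms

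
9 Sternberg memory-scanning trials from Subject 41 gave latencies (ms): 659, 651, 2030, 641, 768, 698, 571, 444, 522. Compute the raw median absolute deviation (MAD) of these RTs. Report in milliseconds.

80 ms

Sorted: 444, 522, 571, 641, 651, 659, 698, 768, 2030 → median = 651
|x − 651|: 8, 0, 1379, 10, 117, 47, 80, 207, 129
Sorted deviations: 0, 8, 10, 47, 80, 117, 129, 207, 1379 → MAD = 80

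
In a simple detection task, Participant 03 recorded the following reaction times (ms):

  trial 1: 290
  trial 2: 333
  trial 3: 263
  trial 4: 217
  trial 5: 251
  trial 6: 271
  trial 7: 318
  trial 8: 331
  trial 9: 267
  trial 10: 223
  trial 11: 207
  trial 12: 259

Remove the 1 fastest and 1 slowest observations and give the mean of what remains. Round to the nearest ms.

269 ms

Sorted: 207, 217, 223, 251, 259, 263, 267, 271, 290, 318, 331, 333
Drop lowest 1 (207) and highest 1 (333)
Remaining (n=10): Σ = 2690, mean = 2690/10 = 269.000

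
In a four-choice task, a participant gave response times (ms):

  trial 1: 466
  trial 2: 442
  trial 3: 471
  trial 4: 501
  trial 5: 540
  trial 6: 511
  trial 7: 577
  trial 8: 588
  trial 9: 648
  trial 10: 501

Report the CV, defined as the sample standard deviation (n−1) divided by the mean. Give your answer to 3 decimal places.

0.122

n = 10, Σ = 5245, M = 524.5000
Σ(x−M)² = 36658.500; s = √(36658.500/9) = 63.8214
CV = 63.8214 / 524.5000 = 0.12168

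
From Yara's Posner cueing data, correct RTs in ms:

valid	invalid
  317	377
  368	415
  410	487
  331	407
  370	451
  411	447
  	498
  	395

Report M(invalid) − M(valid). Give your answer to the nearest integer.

67 ms

M(valid) = 2207/6 = 367.833
M(invalid) = 3477/8 = 434.625
Difference = 434.625 − 367.833 = 66.792 ms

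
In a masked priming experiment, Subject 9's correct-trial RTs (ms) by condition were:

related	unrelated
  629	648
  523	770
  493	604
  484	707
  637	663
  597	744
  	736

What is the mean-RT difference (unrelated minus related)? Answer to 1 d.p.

135.5 ms

M(related) = 3363/6 = 560.500
M(unrelated) = 4872/7 = 696.000
Difference = 696.000 − 560.500 = 135.500 ms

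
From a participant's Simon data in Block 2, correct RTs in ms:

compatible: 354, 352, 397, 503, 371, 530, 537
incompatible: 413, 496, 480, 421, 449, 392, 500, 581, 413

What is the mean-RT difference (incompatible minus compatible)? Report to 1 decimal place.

25.7 ms

M(compatible) = 3044/7 = 434.857
M(incompatible) = 4145/9 = 460.556
Difference = 460.556 − 434.857 = 25.698 ms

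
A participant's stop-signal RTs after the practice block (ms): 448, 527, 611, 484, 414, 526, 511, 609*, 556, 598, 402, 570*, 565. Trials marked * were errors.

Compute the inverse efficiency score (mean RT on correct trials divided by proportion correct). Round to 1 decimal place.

Correct trials (n=11): 448, 527, 611, 484, 414, 526, 511, 556, 598, 402, 565
Mean correct RT = 5642/11 = 512.9091 ms
Proportion correct = 11/13
IES = 512.9091 / (11/13) = 606.165 ms

606.2 ms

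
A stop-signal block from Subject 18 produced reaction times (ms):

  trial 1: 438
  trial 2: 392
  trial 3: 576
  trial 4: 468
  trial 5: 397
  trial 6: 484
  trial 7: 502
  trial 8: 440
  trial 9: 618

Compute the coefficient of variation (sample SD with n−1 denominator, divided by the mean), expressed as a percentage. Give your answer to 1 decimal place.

n = 9, Σ = 4315, M = 479.4444
Σ(x−M)² = 46898.222; s = √(46898.222/8) = 76.5655
CV = 76.5655 / 479.4444 = 0.15970 = 15.970%

16.0%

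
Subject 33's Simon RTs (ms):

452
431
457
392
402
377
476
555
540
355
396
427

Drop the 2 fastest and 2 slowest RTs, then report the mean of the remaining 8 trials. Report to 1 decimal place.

Sorted: 355, 377, 392, 396, 402, 427, 431, 452, 457, 476, 540, 555
Drop lowest 2 (355, 377) and highest 2 (540, 555)
Remaining (n=8): Σ = 3433, mean = 3433/8 = 429.125

429.1 ms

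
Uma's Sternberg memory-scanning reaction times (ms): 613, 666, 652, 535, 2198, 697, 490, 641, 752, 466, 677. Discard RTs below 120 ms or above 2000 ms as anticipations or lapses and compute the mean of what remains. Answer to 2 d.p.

Excluded: 2198
Retained (n=10): Σ = 6189
Mean = 6189/10 = 618.9000

618.90 ms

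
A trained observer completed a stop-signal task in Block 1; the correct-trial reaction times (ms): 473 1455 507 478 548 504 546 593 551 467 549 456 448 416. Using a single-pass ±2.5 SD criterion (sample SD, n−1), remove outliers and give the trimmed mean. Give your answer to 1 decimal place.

502.8 ms

n = 14, ΣRT = 7991, M = 570.786
Σ(x−M)² = 874010.36; s = √(874010.36/13) = 259.291
Cutoffs: 570.786 ± 2.5·259.291 → [-77.4, 1219.0]
Outside: 1455 → excluded.
Retained (n=13): Σ = 6536, mean = 6536/13 = 502.769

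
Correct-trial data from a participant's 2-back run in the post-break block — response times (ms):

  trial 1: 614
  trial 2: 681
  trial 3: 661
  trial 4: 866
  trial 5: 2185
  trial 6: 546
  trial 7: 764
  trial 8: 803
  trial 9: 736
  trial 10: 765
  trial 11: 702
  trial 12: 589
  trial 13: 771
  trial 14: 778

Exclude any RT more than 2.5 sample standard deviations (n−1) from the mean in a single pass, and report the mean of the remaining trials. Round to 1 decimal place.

n = 14, ΣRT = 11461, M = 818.643
Σ(x−M)² = 2112385.21; s = √(2112385.21/13) = 403.102
Cutoffs: 818.643 ± 2.5·403.102 → [-189.1, 1826.4]
Outside: 2185 → excluded.
Retained (n=13): Σ = 9276, mean = 9276/13 = 713.538

713.5 ms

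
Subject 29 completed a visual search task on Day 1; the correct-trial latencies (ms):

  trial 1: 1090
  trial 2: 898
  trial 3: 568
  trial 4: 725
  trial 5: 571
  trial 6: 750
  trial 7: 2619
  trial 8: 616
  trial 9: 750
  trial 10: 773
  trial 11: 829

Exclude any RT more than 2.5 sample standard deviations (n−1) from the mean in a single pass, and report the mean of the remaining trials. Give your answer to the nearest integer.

757 ms

n = 11, ΣRT = 10189, M = 926.273
Σ(x−M)² = 3379388.18; s = √(3379388.18/10) = 581.325
Cutoffs: 926.273 ± 2.5·581.325 → [-527.0, 2379.6]
Outside: 2619 → excluded.
Retained (n=10): Σ = 7570, mean = 7570/10 = 757.000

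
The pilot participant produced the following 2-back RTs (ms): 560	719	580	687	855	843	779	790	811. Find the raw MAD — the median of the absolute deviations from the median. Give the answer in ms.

Sorted: 560, 580, 687, 719, 779, 790, 811, 843, 855 → median = 779
|x − 779|: 219, 60, 199, 92, 76, 64, 0, 11, 32
Sorted deviations: 0, 11, 32, 60, 64, 76, 92, 199, 219 → MAD = 64

64 ms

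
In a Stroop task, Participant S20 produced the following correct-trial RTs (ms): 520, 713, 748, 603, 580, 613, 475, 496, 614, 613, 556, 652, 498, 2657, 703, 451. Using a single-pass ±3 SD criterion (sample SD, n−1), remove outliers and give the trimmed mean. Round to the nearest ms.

n = 16, ΣRT = 11492, M = 718.250
Σ(x−M)² = 4123831.00; s = √(4123831.00/15) = 524.330
Cutoffs: 718.250 ± 3·524.330 → [-854.7, 2291.2]
Outside: 2657 → excluded.
Retained (n=15): Σ = 8835, mean = 8835/15 = 589.000

589 ms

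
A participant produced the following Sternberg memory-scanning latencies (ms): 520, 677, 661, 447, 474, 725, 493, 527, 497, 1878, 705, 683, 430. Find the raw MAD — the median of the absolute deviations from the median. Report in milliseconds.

97 ms

Sorted: 430, 447, 474, 493, 497, 520, 527, 661, 677, 683, 705, 725, 1878 → median = 527
|x − 527|: 7, 150, 134, 80, 53, 198, 34, 0, 30, 1351, 178, 156, 97
Sorted deviations: 0, 7, 30, 34, 53, 80, 97, 134, 150, 156, 178, 198, 1351 → MAD = 97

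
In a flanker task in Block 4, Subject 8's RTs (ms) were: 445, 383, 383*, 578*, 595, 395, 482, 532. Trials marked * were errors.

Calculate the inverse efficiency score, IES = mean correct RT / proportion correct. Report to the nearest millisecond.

629 ms

Correct trials (n=6): 445, 383, 595, 395, 482, 532
Mean correct RT = 2832/6 = 472.0000 ms
Proportion correct = 6/8
IES = 472.0000 / (6/8) = 629.333 ms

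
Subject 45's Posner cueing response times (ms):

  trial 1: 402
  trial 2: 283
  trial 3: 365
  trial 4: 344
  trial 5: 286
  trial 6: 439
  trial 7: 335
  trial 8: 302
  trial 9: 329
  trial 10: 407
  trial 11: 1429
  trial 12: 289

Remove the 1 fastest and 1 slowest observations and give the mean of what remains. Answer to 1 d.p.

Sorted: 283, 286, 289, 302, 329, 335, 344, 365, 402, 407, 439, 1429
Drop lowest 1 (283) and highest 1 (1429)
Remaining (n=10): Σ = 3498, mean = 3498/10 = 349.800

349.8 ms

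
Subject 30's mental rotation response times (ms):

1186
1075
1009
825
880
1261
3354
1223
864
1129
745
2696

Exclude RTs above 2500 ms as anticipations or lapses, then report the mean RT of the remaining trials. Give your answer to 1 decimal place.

Excluded: 2696, 3354
Retained (n=10): Σ = 10197
Mean = 10197/10 = 1019.7000

1019.7 ms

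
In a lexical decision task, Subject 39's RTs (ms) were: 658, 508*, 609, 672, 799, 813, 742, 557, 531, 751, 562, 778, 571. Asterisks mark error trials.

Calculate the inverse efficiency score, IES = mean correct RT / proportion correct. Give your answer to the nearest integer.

726 ms

Correct trials (n=12): 658, 609, 672, 799, 813, 742, 557, 531, 751, 562, 778, 571
Mean correct RT = 8043/12 = 670.2500 ms
Proportion correct = 12/13
IES = 670.2500 / (12/13) = 726.104 ms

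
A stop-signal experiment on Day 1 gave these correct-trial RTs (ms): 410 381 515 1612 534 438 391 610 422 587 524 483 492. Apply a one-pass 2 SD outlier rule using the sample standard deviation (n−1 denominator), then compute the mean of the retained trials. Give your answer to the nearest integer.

n = 13, ΣRT = 7399, M = 569.154
Σ(x−M)² = 1240423.69; s = √(1240423.69/12) = 321.510
Cutoffs: 569.154 ± 2·321.510 → [-73.9, 1212.2]
Outside: 1612 → excluded.
Retained (n=12): Σ = 5787, mean = 5787/12 = 482.250

482 ms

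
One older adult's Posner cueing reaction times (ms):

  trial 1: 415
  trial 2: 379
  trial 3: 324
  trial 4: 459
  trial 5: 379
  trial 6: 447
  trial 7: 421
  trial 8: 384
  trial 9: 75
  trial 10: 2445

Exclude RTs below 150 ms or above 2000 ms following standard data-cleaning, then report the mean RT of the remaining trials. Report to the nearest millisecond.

Excluded: 75, 2445
Retained (n=8): Σ = 3208
Mean = 3208/8 = 401.0000

401 ms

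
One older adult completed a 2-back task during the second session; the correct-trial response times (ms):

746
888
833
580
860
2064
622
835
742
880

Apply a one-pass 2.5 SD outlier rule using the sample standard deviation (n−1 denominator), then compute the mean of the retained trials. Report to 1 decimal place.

n = 10, ΣRT = 9050, M = 905.000
Σ(x−M)² = 1593868.00; s = √(1593868.00/9) = 420.828
Cutoffs: 905.000 ± 2.5·420.828 → [-147.1, 1957.1]
Outside: 2064 → excluded.
Retained (n=9): Σ = 6986, mean = 6986/9 = 776.222

776.2 ms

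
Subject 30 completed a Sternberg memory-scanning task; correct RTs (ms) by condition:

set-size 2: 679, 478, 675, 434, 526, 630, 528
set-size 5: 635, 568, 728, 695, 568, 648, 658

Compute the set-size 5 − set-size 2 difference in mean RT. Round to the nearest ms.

M(set-size 2) = 3950/7 = 564.286
M(set-size 5) = 4500/7 = 642.857
Difference = 642.857 − 564.286 = 78.571 ms

79 ms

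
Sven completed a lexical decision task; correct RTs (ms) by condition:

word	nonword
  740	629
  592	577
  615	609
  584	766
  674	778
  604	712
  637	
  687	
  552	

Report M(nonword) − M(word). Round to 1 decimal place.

46.8 ms

M(word) = 5685/9 = 631.667
M(nonword) = 4071/6 = 678.500
Difference = 678.500 − 631.667 = 46.833 ms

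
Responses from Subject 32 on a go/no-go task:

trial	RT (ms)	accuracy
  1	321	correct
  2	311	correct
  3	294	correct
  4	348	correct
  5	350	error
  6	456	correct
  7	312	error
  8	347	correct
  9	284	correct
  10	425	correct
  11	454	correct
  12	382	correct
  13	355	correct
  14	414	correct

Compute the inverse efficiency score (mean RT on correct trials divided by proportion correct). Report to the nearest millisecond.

427 ms

Correct trials (n=12): 321, 311, 294, 348, 456, 347, 284, 425, 454, 382, 355, 414
Mean correct RT = 4391/12 = 365.9167 ms
Proportion correct = 12/14
IES = 365.9167 / (12/14) = 426.903 ms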